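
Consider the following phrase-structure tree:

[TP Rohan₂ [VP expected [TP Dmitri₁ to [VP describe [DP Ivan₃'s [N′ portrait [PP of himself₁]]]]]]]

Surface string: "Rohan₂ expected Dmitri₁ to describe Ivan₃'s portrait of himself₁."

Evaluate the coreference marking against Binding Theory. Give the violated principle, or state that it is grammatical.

The two coindexed NPs are *Dmitri₁* and *himself₁*.
*himself₁* is an anaphor. Principle A requires it to be bound within its binding domain — the possessed DP, whose subject is Ivan₃.
Within that domain it is c-commanded by *Ivan₃*, which does not share its index.
*Dmitri₁* does c-command the anaphor, but from outside its binding domain.
The anaphor is unbound in its domain → Principle A violation.

Principle A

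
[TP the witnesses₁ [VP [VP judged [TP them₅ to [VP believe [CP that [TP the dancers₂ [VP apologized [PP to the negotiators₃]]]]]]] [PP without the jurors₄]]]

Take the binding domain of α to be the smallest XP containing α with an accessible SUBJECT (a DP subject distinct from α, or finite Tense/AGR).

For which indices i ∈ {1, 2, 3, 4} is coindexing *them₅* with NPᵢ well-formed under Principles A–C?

*them* is a pronoun, so Principle B applies: it must be free in its binding domain.
Binding domain of *them₅*: the matrix TP, whose subject is the witnesses₁.
*the witnesses₁* c-commands the pronoun within its binding domain → coindexation would violate Principle B.
*the dancers₂*: the pronoun c-commands this R-expression → coindexation would violate Principle C on *the dancers₂*.
*the negotiators₃*: the pronoun c-commands this R-expression → coindexation would violate Principle C on *the negotiators₃*.
*the jurors₄* and the pronoun do not c-command one another → neither Principle B nor Principle C is at stake; coindexation permitted.

{4}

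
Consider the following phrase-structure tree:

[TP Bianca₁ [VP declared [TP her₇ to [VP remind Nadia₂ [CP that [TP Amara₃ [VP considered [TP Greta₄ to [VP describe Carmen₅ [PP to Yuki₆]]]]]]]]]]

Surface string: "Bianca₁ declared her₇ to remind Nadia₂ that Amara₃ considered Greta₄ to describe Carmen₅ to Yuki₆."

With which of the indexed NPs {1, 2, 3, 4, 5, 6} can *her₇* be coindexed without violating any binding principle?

*her* is a pronoun, so Principle B applies: it must be free in its binding domain.
Binding domain of *her₇*: the matrix TP, whose subject is Bianca₁.
*Bianca₁* c-commands the pronoun within its binding domain → coindexation would violate Principle B.
*Nadia₂*: the pronoun c-commands this R-expression → coindexation would violate Principle C on *Nadia₂*.
*Amara₃*: the pronoun c-commands this R-expression → coindexation would violate Principle C on *Amara₃*.
*Greta₄*: the pronoun c-commands this R-expression → coindexation would violate Principle C on *Greta₄*.
*Carmen₅*: the pronoun c-commands this R-expression → coindexation would violate Principle C on *Carmen₅*.
*Yuki₆*: the pronoun c-commands this R-expression → coindexation would violate Principle C on *Yuki₆*.

none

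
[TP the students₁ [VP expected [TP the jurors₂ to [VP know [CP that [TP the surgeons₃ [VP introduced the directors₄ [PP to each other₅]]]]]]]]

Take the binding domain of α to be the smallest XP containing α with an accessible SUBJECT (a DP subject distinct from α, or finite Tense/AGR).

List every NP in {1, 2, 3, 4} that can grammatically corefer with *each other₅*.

*each other* is an anaphor, so Principle A applies: it must be bound in its binding domain.
Binding domain of *each other₅*: the embedded TP, whose subject is the surgeons₃.
*the students₁* c-commands the anaphor but is outside its binding domain → cannot satisfy Principle A.
*the jurors₂* c-commands the anaphor but is outside its binding domain → cannot satisfy Principle A.
*the surgeons₃* c-commands the anaphor within its binding domain → licit binder.
*the directors₄* c-commands the anaphor within its binding domain → licit binder.

{3, 4}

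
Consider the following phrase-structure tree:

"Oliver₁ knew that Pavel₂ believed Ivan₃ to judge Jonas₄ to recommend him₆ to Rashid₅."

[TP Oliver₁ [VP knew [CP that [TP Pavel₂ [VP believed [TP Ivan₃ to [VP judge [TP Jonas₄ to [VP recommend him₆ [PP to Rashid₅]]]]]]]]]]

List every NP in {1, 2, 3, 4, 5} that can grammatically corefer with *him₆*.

*him* is a pronoun, so Principle B applies: it must be free in its binding domain.
Binding domain of *him₆*: the embedded TP, whose subject is Jonas₄.
*Oliver₁* c-commands the pronoun but from outside its binding domain, and is not c-commanded by it → coindexation permitted.
*Pavel₂* c-commands the pronoun but from outside its binding domain, and is not c-commanded by it → coindexation permitted.
*Ivan₃* c-commands the pronoun but from outside its binding domain, and is not c-commanded by it → coindexation permitted.
*Jonas₄* c-commands the pronoun within its binding domain → coindexation would violate Principle B.
*Rashid₅*: the pronoun c-commands this R-expression → coindexation would violate Principle C on *Rashid₅*.

{1, 2, 3}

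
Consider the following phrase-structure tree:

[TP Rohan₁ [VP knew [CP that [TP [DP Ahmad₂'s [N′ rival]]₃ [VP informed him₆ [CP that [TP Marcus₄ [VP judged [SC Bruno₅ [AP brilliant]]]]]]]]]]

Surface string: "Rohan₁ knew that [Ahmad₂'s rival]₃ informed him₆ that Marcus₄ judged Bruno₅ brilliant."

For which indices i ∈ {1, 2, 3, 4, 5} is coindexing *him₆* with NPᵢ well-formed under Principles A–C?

*him* is a pronoun, so Principle B applies: it must be free in its binding domain.
Binding domain of *him₆*: the embedded TP, whose subject is [Ahmad₂'s rival]₃.
*Rohan₁* c-commands the pronoun but from outside its binding domain, and is not c-commanded by it → coindexation permitted.
*Ahmad₂* and the pronoun do not c-command one another → neither Principle B nor Principle C is at stake; coindexation permitted.
*[Ahmad₂'s rival]₃* c-commands the pronoun within its binding domain → coindexation would violate Principle B.
*Marcus₄*: the pronoun c-commands this R-expression → coindexation would violate Principle C on *Marcus₄*.
*Bruno₅*: the pronoun c-commands this R-expression → coindexation would violate Principle C on *Bruno₅*.

{1, 2}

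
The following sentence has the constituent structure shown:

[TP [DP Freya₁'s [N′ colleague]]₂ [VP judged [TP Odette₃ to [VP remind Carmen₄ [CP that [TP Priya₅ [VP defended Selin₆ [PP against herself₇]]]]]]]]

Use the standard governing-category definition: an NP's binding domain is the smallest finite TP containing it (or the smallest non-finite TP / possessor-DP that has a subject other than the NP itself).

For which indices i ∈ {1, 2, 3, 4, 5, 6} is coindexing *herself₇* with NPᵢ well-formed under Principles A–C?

{5, 6}

*herself* is an anaphor, so Principle A applies: it must be bound in its binding domain.
Binding domain of *herself₇*: the embedded TP, whose subject is Priya₅.
*Freya₁* does not c-command the anaphor → cannot bind it.
*[Freya₁'s colleague]₂* c-commands the anaphor but is outside its binding domain → cannot satisfy Principle A.
*Odette₃* c-commands the anaphor but is outside its binding domain → cannot satisfy Principle A.
*Carmen₄* c-commands the anaphor but is outside its binding domain → cannot satisfy Principle A.
*Priya₅* c-commands the anaphor within its binding domain → licit binder.
*Selin₆* c-commands the anaphor within its binding domain → licit binder.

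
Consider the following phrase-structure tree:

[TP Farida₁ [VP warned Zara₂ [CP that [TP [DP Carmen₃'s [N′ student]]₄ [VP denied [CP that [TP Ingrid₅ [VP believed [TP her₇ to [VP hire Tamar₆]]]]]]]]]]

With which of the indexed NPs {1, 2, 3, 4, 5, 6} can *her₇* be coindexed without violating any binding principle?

*her* is a pronoun, so Principle B applies: it must be free in its binding domain.
Binding domain of *her₇*: the embedded TP, whose subject is Ingrid₅.
*Farida₁* c-commands the pronoun but from outside its binding domain, and is not c-commanded by it → coindexation permitted.
*Zara₂* c-commands the pronoun but from outside its binding domain, and is not c-commanded by it → coindexation permitted.
*Carmen₃* and the pronoun do not c-command one another → neither Principle B nor Principle C is at stake; coindexation permitted.
*[Carmen₃'s student]₄* c-commands the pronoun but from outside its binding domain, and is not c-commanded by it → coindexation permitted.
*Ingrid₅* c-commands the pronoun within its binding domain → coindexation would violate Principle B.
*Tamar₆*: the pronoun c-commands this R-expression → coindexation would violate Principle C on *Tamar₆*.

{1, 2, 3, 4}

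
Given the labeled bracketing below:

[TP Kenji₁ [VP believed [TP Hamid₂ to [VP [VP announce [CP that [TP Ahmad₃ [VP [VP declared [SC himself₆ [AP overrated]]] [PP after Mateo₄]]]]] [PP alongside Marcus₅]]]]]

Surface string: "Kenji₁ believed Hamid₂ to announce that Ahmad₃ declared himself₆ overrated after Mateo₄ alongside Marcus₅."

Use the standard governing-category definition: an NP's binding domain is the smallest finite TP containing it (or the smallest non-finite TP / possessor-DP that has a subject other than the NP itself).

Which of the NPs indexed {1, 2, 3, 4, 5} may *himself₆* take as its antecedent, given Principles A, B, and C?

{3}

*himself* is an anaphor, so Principle A applies: it must be bound in its binding domain.
Binding domain of *himself₆*: the embedded TP, whose subject is Ahmad₃.
*Kenji₁* c-commands the anaphor but is outside its binding domain → cannot satisfy Principle A.
*Hamid₂* c-commands the anaphor but is outside its binding domain → cannot satisfy Principle A.
*Ahmad₃* c-commands the anaphor within its binding domain → licit binder.
*Mateo₄* does not c-command the anaphor → cannot bind it.
*Marcus₅* does not c-command the anaphor → cannot bind it.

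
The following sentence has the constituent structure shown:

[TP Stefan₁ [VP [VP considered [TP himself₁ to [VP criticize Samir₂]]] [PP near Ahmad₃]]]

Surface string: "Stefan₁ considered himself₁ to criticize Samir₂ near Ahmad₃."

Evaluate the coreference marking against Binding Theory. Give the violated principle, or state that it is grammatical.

grammatical

The two coindexed NPs are *Stefan₁* and *himself₁*.
*himself₁* is an anaphor; its binding domain is the matrix TP, whose subject is Stefan₁. *Stefan₁* c-commands it within that domain and shares its index, so Principle A is satisfied.
*Stefan₁* is an R-expression; *himself₁* does not c-command it, and no other NP shares its index, so Principle C is satisfied.
All principles are respected.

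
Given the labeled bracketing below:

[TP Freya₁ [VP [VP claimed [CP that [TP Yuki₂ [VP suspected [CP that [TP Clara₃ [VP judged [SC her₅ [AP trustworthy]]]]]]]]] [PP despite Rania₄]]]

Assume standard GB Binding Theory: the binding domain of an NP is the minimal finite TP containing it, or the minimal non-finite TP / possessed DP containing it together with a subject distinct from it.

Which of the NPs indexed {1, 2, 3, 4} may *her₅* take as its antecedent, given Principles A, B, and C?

{1, 2, 4}

*her* is a pronoun, so Principle B applies: it must be free in its binding domain.
Binding domain of *her₅*: the embedded TP, whose subject is Clara₃.
*Freya₁* c-commands the pronoun but from outside its binding domain, and is not c-commanded by it → coindexation permitted.
*Yuki₂* c-commands the pronoun but from outside its binding domain, and is not c-commanded by it → coindexation permitted.
*Clara₃* c-commands the pronoun within its binding domain → coindexation would violate Principle B.
*Rania₄* and the pronoun do not c-command one another → neither Principle B nor Principle C is at stake; coindexation permitted.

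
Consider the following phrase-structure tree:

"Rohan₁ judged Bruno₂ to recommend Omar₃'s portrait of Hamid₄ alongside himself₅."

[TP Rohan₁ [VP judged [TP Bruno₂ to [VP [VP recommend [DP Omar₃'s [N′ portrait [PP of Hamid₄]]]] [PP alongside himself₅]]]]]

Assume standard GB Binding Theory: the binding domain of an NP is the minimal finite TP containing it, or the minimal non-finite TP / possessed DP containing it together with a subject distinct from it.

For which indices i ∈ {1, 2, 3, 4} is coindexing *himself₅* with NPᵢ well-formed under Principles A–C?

{2}

*himself* is an anaphor, so Principle A applies: it must be bound in its binding domain.
Binding domain of *himself₅*: the embedded TP, whose subject is Bruno₂.
*Rohan₁* c-commands the anaphor but is outside its binding domain → cannot satisfy Principle A.
*Bruno₂* c-commands the anaphor within its binding domain → licit binder.
*Omar₃* does not c-command the anaphor → cannot bind it.
*Hamid₄* does not c-command the anaphor → cannot bind it.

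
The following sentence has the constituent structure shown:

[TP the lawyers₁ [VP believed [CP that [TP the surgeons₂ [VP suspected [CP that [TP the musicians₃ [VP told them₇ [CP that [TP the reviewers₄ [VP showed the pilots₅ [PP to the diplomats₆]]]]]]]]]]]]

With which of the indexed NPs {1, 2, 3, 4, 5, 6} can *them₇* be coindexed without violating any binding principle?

*them* is a pronoun, so Principle B applies: it must be free in its binding domain.
Binding domain of *them₇*: the embedded TP, whose subject is the musicians₃.
*the lawyers₁* c-commands the pronoun but from outside its binding domain, and is not c-commanded by it → coindexation permitted.
*the surgeons₂* c-commands the pronoun but from outside its binding domain, and is not c-commanded by it → coindexation permitted.
*the musicians₃* c-commands the pronoun within its binding domain → coindexation would violate Principle B.
*the reviewers₄*: the pronoun c-commands this R-expression → coindexation would violate Principle C on *the reviewers₄*.
*the pilots₅*: the pronoun c-commands this R-expression → coindexation would violate Principle C on *the pilots₅*.
*the diplomats₆*: the pronoun c-commands this R-expression → coindexation would violate Principle C on *the diplomats₆*.

{1, 2}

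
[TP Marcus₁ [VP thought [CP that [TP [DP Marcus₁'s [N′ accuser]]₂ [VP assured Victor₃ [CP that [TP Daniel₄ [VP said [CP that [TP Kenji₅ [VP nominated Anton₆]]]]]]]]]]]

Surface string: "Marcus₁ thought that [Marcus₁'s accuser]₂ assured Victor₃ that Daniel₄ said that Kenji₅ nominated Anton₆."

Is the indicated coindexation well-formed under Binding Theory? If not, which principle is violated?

The two coindexed NPs are *Marcus₁* (the lower occurrence) and *Marcus₁* (the higher occurrence).
*Marcus₁* (the lower occurrence) is an R-expression. Principle C requires it to be free everywhere.
*Marcus₁* (the higher occurrence) c-commands it and carries the same index.
The R-expression is bound → Principle C violation.

Principle C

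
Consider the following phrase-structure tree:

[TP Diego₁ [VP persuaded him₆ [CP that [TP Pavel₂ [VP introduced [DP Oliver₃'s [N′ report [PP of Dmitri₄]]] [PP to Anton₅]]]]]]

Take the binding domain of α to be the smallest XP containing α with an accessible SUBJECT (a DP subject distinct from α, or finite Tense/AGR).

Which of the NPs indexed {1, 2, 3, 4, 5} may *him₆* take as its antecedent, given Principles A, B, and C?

*him* is a pronoun, so Principle B applies: it must be free in its binding domain.
Binding domain of *him₆*: the matrix TP, whose subject is Diego₁.
*Diego₁* c-commands the pronoun within its binding domain → coindexation would violate Principle B.
*Pavel₂*: the pronoun c-commands this R-expression → coindexation would violate Principle C on *Pavel₂*.
*Oliver₃*: the pronoun c-commands this R-expression → coindexation would violate Principle C on *Oliver₃*.
*Dmitri₄*: the pronoun c-commands this R-expression → coindexation would violate Principle C on *Dmitri₄*.
*Anton₅*: the pronoun c-commands this R-expression → coindexation would violate Principle C on *Anton₅*.

none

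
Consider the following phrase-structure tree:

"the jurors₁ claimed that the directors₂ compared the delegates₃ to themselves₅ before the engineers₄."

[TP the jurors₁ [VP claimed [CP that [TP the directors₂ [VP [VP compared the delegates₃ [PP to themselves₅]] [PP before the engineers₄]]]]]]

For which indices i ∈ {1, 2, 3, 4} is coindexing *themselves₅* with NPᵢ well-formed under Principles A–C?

{2, 3}

*themselves* is an anaphor, so Principle A applies: it must be bound in its binding domain.
Binding domain of *themselves₅*: the embedded TP, whose subject is the directors₂.
*the jurors₁* c-commands the anaphor but is outside its binding domain → cannot satisfy Principle A.
*the directors₂* c-commands the anaphor within its binding domain → licit binder.
*the delegates₃* c-commands the anaphor within its binding domain → licit binder.
*the engineers₄* does not c-command the anaphor → cannot bind it.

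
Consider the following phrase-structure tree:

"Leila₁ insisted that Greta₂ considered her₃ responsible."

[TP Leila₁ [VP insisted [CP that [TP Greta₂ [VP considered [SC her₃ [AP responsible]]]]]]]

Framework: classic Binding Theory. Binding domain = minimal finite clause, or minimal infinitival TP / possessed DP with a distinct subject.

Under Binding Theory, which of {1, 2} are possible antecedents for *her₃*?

*her* is a pronoun, so Principle B applies: it must be free in its binding domain.
Binding domain of *her₃*: the embedded TP, whose subject is Greta₂.
*Leila₁* c-commands the pronoun but from outside its binding domain, and is not c-commanded by it → coindexation permitted.
*Greta₂* c-commands the pronoun within its binding domain → coindexation would violate Principle B.

{1}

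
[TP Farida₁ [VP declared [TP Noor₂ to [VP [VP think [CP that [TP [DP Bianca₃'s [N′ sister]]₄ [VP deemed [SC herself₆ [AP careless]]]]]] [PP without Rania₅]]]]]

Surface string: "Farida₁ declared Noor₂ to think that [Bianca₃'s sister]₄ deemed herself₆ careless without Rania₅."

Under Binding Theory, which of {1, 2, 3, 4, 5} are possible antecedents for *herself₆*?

*herself* is an anaphor, so Principle A applies: it must be bound in its binding domain.
Binding domain of *herself₆*: the embedded TP, whose subject is [Bianca₃'s sister]₄.
*Farida₁* c-commands the anaphor but is outside its binding domain → cannot satisfy Principle A.
*Noor₂* c-commands the anaphor but is outside its binding domain → cannot satisfy Principle A.
*Bianca₃* does not c-command the anaphor → cannot bind it.
*[Bianca₃'s sister]₄* c-commands the anaphor within its binding domain → licit binder.
*Rania₅* does not c-command the anaphor → cannot bind it.

{4}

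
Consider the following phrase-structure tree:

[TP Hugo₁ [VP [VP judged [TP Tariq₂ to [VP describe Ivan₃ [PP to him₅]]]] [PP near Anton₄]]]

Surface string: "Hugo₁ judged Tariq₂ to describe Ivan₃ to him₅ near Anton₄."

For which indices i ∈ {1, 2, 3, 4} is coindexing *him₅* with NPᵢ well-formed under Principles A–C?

{1, 4}

*him* is a pronoun, so Principle B applies: it must be free in its binding domain.
Binding domain of *him₅*: the embedded TP, whose subject is Tariq₂.
*Hugo₁* c-commands the pronoun but from outside its binding domain, and is not c-commanded by it → coindexation permitted.
*Tariq₂* c-commands the pronoun within its binding domain → coindexation would violate Principle B.
*Ivan₃* c-commands the pronoun within its binding domain → coindexation would violate Principle B.
*Anton₄* and the pronoun do not c-command one another → neither Principle B nor Principle C is at stake; coindexation permitted.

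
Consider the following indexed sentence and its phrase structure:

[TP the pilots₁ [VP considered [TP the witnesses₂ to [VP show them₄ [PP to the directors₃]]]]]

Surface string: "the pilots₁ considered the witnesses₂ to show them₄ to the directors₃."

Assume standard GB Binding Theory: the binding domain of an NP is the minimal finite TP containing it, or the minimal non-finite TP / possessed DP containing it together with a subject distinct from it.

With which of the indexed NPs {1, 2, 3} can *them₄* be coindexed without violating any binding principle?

{1}

*them* is a pronoun, so Principle B applies: it must be free in its binding domain.
Binding domain of *them₄*: the embedded TP, whose subject is the witnesses₂.
*the pilots₁* c-commands the pronoun but from outside its binding domain, and is not c-commanded by it → coindexation permitted.
*the witnesses₂* c-commands the pronoun within its binding domain → coindexation would violate Principle B.
*the directors₃*: the pronoun c-commands this R-expression → coindexation would violate Principle C on *the directors₃*.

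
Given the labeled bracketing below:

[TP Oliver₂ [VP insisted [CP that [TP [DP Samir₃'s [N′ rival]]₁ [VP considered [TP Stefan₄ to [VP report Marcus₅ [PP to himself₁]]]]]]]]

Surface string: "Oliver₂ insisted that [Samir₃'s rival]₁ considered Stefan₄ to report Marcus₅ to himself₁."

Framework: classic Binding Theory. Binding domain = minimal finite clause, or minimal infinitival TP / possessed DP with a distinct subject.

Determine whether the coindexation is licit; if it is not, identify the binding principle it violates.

The two coindexed NPs are *[Samir₃'s rival]₁* and *himself₁*.
*himself₁* is an anaphor. Principle A requires it to be bound within its binding domain — the embedded TP, whose subject is Stefan₄.
Within that domain it is c-commanded by *Stefan₄*, *Marcus₅*, none of which share its index.
*[Samir₃'s rival]₁* does c-command the anaphor, but from outside its binding domain.
The anaphor is unbound in its domain → Principle A violation.

Principle A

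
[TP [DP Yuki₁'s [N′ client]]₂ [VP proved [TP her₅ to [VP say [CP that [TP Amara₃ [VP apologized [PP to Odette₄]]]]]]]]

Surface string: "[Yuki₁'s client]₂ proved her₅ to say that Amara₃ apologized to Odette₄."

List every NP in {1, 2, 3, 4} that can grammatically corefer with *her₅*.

*her* is a pronoun, so Principle B applies: it must be free in its binding domain.
Binding domain of *her₅*: the matrix TP, whose subject is [Yuki₁'s client]₂.
*Yuki₁* and the pronoun do not c-command one another → neither Principle B nor Principle C is at stake; coindexation permitted.
*[Yuki₁'s client]₂* c-commands the pronoun within its binding domain → coindexation would violate Principle B.
*Amara₃*: the pronoun c-commands this R-expression → coindexation would violate Principle C on *Amara₃*.
*Odette₄*: the pronoun c-commands this R-expression → coindexation would violate Principle C on *Odette₄*.

{1}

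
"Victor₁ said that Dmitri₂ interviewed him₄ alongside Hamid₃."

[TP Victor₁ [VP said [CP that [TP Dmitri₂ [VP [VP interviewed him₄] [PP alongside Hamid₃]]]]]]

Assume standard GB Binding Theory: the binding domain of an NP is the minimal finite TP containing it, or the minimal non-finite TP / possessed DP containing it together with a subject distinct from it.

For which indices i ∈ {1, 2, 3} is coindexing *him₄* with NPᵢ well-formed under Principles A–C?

*him* is a pronoun, so Principle B applies: it must be free in its binding domain.
Binding domain of *him₄*: the embedded TP, whose subject is Dmitri₂.
*Victor₁* c-commands the pronoun but from outside its binding domain, and is not c-commanded by it → coindexation permitted.
*Dmitri₂* c-commands the pronoun within its binding domain → coindexation would violate Principle B.
*Hamid₃* and the pronoun do not c-command one another → neither Principle B nor Principle C is at stake; coindexation permitted.

{1, 3}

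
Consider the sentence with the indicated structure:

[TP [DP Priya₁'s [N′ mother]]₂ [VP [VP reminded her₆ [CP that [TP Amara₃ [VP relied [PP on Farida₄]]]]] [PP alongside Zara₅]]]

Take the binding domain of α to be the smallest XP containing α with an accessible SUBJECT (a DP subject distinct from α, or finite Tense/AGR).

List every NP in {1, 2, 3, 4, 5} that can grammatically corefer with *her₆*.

*her* is a pronoun, so Principle B applies: it must be free in its binding domain.
Binding domain of *her₆*: the matrix TP, whose subject is [Priya₁'s mother]₂.
*Priya₁* and the pronoun do not c-command one another → neither Principle B nor Principle C is at stake; coindexation permitted.
*[Priya₁'s mother]₂* c-commands the pronoun within its binding domain → coindexation would violate Principle B.
*Amara₃*: the pronoun c-commands this R-expression → coindexation would violate Principle C on *Amara₃*.
*Farida₄*: the pronoun c-commands this R-expression → coindexation would violate Principle C on *Farida₄*.
*Zara₅* and the pronoun do not c-command one another → neither Principle B nor Principle C is at stake; coindexation permitted.

{1, 5}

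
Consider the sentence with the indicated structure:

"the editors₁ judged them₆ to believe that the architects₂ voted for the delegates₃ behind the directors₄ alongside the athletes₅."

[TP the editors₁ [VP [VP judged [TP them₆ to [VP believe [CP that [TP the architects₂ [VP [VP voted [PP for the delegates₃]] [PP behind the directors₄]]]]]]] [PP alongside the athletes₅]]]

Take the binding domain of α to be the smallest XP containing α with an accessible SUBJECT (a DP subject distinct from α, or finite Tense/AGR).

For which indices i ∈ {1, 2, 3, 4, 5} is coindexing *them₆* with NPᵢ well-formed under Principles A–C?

{5}

*them* is a pronoun, so Principle B applies: it must be free in its binding domain.
Binding domain of *them₆*: the matrix TP, whose subject is the editors₁.
*the editors₁* c-commands the pronoun within its binding domain → coindexation would violate Principle B.
*the architects₂*: the pronoun c-commands this R-expression → coindexation would violate Principle C on *the architects₂*.
*the delegates₃*: the pronoun c-commands this R-expression → coindexation would violate Principle C on *the delegates₃*.
*the directors₄*: the pronoun c-commands this R-expression → coindexation would violate Principle C on *the directors₄*.
*the athletes₅* and the pronoun do not c-command one another → neither Principle B nor Principle C is at stake; coindexation permitted.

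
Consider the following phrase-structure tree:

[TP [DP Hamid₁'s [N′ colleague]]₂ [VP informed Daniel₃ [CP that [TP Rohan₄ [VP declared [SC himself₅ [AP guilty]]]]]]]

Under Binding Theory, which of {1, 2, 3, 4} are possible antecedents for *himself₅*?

*himself* is an anaphor, so Principle A applies: it must be bound in its binding domain.
Binding domain of *himself₅*: the embedded TP, whose subject is Rohan₄.
*Hamid₁* does not c-command the anaphor → cannot bind it.
*[Hamid₁'s colleague]₂* c-commands the anaphor but is outside its binding domain → cannot satisfy Principle A.
*Daniel₃* c-commands the anaphor but is outside its binding domain → cannot satisfy Principle A.
*Rohan₄* c-commands the anaphor within its binding domain → licit binder.

{4}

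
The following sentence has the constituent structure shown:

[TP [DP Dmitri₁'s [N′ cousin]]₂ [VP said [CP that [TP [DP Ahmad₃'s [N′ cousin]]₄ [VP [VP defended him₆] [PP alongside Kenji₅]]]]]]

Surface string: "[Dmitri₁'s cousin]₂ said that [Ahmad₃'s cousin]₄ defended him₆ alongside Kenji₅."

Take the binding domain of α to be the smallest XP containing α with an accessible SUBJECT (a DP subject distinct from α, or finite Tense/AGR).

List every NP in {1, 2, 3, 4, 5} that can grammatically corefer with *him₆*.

{1, 2, 3, 5}

*him* is a pronoun, so Principle B applies: it must be free in its binding domain.
Binding domain of *him₆*: the embedded TP, whose subject is [Ahmad₃'s cousin]₄.
*Dmitri₁* and the pronoun do not c-command one another → neither Principle B nor Principle C is at stake; coindexation permitted.
*[Dmitri₁'s cousin]₂* c-commands the pronoun but from outside its binding domain, and is not c-commanded by it → coindexation permitted.
*Ahmad₃* and the pronoun do not c-command one another → neither Principle B nor Principle C is at stake; coindexation permitted.
*[Ahmad₃'s cousin]₄* c-commands the pronoun within its binding domain → coindexation would violate Principle B.
*Kenji₅* and the pronoun do not c-command one another → neither Principle B nor Principle C is at stake; coindexation permitted.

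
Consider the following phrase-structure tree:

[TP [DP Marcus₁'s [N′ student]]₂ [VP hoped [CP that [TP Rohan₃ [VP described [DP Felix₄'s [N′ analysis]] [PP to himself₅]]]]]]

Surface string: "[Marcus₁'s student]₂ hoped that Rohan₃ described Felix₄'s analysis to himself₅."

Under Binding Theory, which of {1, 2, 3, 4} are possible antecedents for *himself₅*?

{3}

*himself* is an anaphor, so Principle A applies: it must be bound in its binding domain.
Binding domain of *himself₅*: the embedded TP, whose subject is Rohan₃.
*Marcus₁* does not c-command the anaphor → cannot bind it.
*[Marcus₁'s student]₂* c-commands the anaphor but is outside its binding domain → cannot satisfy Principle A.
*Rohan₃* c-commands the anaphor within its binding domain → licit binder.
*Felix₄* does not c-command the anaphor → cannot bind it.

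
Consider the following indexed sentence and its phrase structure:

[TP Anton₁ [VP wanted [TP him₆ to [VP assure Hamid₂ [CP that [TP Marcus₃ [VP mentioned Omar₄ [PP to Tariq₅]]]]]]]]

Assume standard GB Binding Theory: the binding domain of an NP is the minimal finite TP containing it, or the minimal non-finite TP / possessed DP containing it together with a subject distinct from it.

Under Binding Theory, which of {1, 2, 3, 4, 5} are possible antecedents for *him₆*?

*him* is a pronoun, so Principle B applies: it must be free in its binding domain.
Binding domain of *him₆*: the matrix TP, whose subject is Anton₁.
*Anton₁* c-commands the pronoun within its binding domain → coindexation would violate Principle B.
*Hamid₂*: the pronoun c-commands this R-expression → coindexation would violate Principle C on *Hamid₂*.
*Marcus₃*: the pronoun c-commands this R-expression → coindexation would violate Principle C on *Marcus₃*.
*Omar₄*: the pronoun c-commands this R-expression → coindexation would violate Principle C on *Omar₄*.
*Tariq₅*: the pronoun c-commands this R-expression → coindexation would violate Principle C on *Tariq₅*.

none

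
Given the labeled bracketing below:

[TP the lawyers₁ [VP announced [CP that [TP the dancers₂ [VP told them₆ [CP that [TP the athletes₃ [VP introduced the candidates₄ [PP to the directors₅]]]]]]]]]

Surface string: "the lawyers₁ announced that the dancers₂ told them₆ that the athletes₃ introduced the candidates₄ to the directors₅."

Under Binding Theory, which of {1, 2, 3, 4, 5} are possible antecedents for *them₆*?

{1}

*them* is a pronoun, so Principle B applies: it must be free in its binding domain.
Binding domain of *them₆*: the embedded TP, whose subject is the dancers₂.
*the lawyers₁* c-commands the pronoun but from outside its binding domain, and is not c-commanded by it → coindexation permitted.
*the dancers₂* c-commands the pronoun within its binding domain → coindexation would violate Principle B.
*the athletes₃*: the pronoun c-commands this R-expression → coindexation would violate Principle C on *the athletes₃*.
*the candidates₄*: the pronoun c-commands this R-expression → coindexation would violate Principle C on *the candidates₄*.
*the directors₅*: the pronoun c-commands this R-expression → coindexation would violate Principle C on *the directors₅*.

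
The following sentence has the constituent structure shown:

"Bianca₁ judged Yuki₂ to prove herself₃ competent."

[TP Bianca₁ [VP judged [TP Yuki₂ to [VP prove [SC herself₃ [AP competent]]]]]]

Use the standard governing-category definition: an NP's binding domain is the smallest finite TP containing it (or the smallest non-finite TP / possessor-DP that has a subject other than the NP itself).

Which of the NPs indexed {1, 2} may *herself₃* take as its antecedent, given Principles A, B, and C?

{2}

*herself* is an anaphor, so Principle A applies: it must be bound in its binding domain.
Binding domain of *herself₃*: the embedded TP, whose subject is Yuki₂.
*Bianca₁* c-commands the anaphor but is outside its binding domain → cannot satisfy Principle A.
*Yuki₂* c-commands the anaphor within its binding domain → licit binder.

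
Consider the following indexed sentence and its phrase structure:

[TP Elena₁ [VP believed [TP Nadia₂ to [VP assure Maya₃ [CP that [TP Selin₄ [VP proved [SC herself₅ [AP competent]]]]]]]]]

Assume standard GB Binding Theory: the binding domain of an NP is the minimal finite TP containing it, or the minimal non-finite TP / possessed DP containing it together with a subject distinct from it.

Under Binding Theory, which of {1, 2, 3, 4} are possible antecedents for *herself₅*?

*herself* is an anaphor, so Principle A applies: it must be bound in its binding domain.
Binding domain of *herself₅*: the embedded TP, whose subject is Selin₄.
*Elena₁* c-commands the anaphor but is outside its binding domain → cannot satisfy Principle A.
*Nadia₂* c-commands the anaphor but is outside its binding domain → cannot satisfy Principle A.
*Maya₃* c-commands the anaphor but is outside its binding domain → cannot satisfy Principle A.
*Selin₄* c-commands the anaphor within its binding domain → licit binder.

{4}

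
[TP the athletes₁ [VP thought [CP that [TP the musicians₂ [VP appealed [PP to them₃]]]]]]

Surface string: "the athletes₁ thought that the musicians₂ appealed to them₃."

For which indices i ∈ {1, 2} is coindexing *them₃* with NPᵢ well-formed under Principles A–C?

{1}

*them* is a pronoun, so Principle B applies: it must be free in its binding domain.
Binding domain of *them₃*: the embedded TP, whose subject is the musicians₂.
*the athletes₁* c-commands the pronoun but from outside its binding domain, and is not c-commanded by it → coindexation permitted.
*the musicians₂* c-commands the pronoun within its binding domain → coindexation would violate Principle B.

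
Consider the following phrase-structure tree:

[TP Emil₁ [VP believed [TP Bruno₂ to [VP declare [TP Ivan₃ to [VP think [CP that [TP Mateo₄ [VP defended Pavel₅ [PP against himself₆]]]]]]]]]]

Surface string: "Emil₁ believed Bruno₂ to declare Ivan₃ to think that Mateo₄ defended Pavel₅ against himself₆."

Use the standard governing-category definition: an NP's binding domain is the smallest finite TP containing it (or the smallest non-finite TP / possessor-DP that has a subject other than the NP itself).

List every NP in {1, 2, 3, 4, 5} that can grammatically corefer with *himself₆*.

{4, 5}

*himself* is an anaphor, so Principle A applies: it must be bound in its binding domain.
Binding domain of *himself₆*: the embedded TP, whose subject is Mateo₄.
*Emil₁* c-commands the anaphor but is outside its binding domain → cannot satisfy Principle A.
*Bruno₂* c-commands the anaphor but is outside its binding domain → cannot satisfy Principle A.
*Ivan₃* c-commands the anaphor but is outside its binding domain → cannot satisfy Principle A.
*Mateo₄* c-commands the anaphor within its binding domain → licit binder.
*Pavel₅* c-commands the anaphor within its binding domain → licit binder.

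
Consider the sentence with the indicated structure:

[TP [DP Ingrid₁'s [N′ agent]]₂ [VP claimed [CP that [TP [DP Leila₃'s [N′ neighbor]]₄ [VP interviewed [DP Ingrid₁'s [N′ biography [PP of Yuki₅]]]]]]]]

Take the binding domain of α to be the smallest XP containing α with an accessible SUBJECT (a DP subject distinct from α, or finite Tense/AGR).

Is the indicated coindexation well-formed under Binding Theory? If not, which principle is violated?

grammatical

The two coindexed NPs are *Ingrid₁* and *Ingrid₁*.
*Ingrid₁* is an R-expression; no coindexed NP c-commands it, so Principle C holds.
*Ingrid₁* is an R-expression; *Ingrid₁* does not c-command it, and no other NP shares its index, so Principle C is satisfied.
All principles are respected.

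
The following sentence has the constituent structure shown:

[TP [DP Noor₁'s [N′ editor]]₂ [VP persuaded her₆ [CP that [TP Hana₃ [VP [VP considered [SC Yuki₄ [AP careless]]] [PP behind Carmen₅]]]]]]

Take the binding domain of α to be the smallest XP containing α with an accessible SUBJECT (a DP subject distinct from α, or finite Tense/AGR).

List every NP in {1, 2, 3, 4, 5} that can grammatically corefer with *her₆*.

*her* is a pronoun, so Principle B applies: it must be free in its binding domain.
Binding domain of *her₆*: the matrix TP, whose subject is [Noor₁'s editor]₂.
*Noor₁* and the pronoun do not c-command one another → neither Principle B nor Principle C is at stake; coindexation permitted.
*[Noor₁'s editor]₂* c-commands the pronoun within its binding domain → coindexation would violate Principle B.
*Hana₃*: the pronoun c-commands this R-expression → coindexation would violate Principle C on *Hana₃*.
*Yuki₄*: the pronoun c-commands this R-expression → coindexation would violate Principle C on *Yuki₄*.
*Carmen₅*: the pronoun c-commands this R-expression → coindexation would violate Principle C on *Carmen₅*.

{1}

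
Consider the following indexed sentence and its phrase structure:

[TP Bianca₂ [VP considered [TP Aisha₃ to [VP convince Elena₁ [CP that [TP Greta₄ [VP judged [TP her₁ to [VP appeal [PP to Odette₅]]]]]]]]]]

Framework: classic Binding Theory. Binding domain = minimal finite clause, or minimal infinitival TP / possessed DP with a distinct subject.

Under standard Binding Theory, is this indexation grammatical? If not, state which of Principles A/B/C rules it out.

grammatical

The two coindexed NPs are *Elena₁* and *her₁*.
*her₁* is a pronoun; its binding domain is the embedded TP, whose subject is Greta₄. Within that domain it is c-commanded only by *Greta₄*, which carries a different index — the pronoun is free locally, so Principle B holds.
*Elena₁* is an R-expression; *her₁* does not c-command it, and no other NP shares its index, so Principle C is satisfied.
All principles are respected.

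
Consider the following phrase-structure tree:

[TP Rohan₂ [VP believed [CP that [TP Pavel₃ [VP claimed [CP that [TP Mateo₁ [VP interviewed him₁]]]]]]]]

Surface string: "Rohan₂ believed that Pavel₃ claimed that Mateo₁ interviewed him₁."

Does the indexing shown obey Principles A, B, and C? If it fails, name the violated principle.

The two coindexed NPs are *Mateo₁* and *him₁*.
*him₁* is a pronoun. Its binding domain is the embedded TP, whose subject is Mateo₁.
*Mateo₁* c-commands it within that domain and carries the same index.
The pronoun is locally bound → Principle B violation.

Principle B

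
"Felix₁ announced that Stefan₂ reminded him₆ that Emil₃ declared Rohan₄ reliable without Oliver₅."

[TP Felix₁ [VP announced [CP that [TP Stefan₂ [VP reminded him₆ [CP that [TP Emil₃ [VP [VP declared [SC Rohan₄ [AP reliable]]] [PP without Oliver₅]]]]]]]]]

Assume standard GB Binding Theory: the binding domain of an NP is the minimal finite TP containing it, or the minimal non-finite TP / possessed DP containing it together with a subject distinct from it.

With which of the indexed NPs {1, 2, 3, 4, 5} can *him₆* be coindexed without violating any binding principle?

*him* is a pronoun, so Principle B applies: it must be free in its binding domain.
Binding domain of *him₆*: the embedded TP, whose subject is Stefan₂.
*Felix₁* c-commands the pronoun but from outside its binding domain, and is not c-commanded by it → coindexation permitted.
*Stefan₂* c-commands the pronoun within its binding domain → coindexation would violate Principle B.
*Emil₃*: the pronoun c-commands this R-expression → coindexation would violate Principle C on *Emil₃*.
*Rohan₄*: the pronoun c-commands this R-expression → coindexation would violate Principle C on *Rohan₄*.
*Oliver₅*: the pronoun c-commands this R-expression → coindexation would violate Principle C on *Oliver₅*.

{1}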